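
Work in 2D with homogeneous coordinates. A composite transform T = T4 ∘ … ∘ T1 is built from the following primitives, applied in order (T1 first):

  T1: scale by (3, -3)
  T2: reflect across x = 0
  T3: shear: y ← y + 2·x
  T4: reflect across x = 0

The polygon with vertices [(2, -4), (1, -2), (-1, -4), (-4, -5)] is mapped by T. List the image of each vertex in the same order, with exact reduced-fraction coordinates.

T1 scale by (3, -3): (2, -4) → (6, 12); (1, -2) → (3, 6); (-1, -4) → (-3, 12); (-4, -5) → (-12, 15)
T2 reflect across x = 0: (6, 12) → (-6, 12); (3, 6) → (-3, 6); (-3, 12) → (3, 12); (-12, 15) → (12, 15)
T3 shear: y ← y + 2·x: (-6, 12) → (-6, 0); (-3, 6) → (-3, 0); (3, 12) → (3, 18); (12, 15) → (12, 39)
T4 reflect across x = 0: (-6, 0) → (6, 0); (-3, 0) → (3, 0); (3, 18) → (-3, 18); (12, 39) → (-12, 39)

image vertices: (6, 0), (3, 0), (-3, 18), (-12, 39)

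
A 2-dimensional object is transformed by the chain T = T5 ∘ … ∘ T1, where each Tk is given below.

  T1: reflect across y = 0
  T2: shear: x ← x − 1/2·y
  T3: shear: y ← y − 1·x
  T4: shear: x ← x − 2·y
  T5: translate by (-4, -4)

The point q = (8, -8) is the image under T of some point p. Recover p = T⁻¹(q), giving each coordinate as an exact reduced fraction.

T1 = [1 0 0; 0 -1 0; 0 0 1]
T2·T1 = [1 1/2 0; 0 -1 0; 0 0 1]
T3·…·T1 = [1 1/2 0; -1 -3/2 0; 0 0 1]
T4·…·T1 = [3 7/2 0; -1 -3/2 0; 0 0 1]
T5·…·T1 = [3 7/2 -4; -1 -3/2 -4; 0 0 1]
det M = -1; M⁻¹ = [3/2 7/2 20; -1 -3 -16; 0 0 1]
M⁻¹ · (8, -8)ᵀ = (4, 0)ᵀ

p = (4, 0)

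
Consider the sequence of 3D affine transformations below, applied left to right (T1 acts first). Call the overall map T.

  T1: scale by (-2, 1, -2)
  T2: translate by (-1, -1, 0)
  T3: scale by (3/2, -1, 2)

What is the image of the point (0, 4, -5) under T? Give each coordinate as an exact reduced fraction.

T(p) = (-3/2, -3, 20)

T1 scale by (-2, 1, -2): (0, 4, -5) → (0, 4, 10)
T2 translate by (-1, -1, 0): (0, 4, 10) → (-1, 3, 10)
T3 scale by (3/2, -1, 2): (-1, 3, 10) → (-3/2, -3, 20)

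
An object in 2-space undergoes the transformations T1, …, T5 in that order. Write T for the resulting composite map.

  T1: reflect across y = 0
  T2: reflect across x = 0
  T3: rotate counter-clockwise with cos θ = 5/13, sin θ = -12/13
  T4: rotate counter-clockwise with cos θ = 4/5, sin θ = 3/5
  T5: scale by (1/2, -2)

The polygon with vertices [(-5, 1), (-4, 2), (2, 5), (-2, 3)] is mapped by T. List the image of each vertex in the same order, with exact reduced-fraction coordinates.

T1 reflect across y = 0: (-5, 1) → (-5, -1); (-4, 2) → (-4, -2); (2, 5) → (2, -5); (-2, 3) → (-2, -3)
T2 reflect across x = 0: (-5, -1) → (5, -1); (-4, -2) → (4, -2); (2, -5) → (-2, -5); (-2, -3) → (2, -3)
T3 rotate counter-clockwise with cos θ = 5/13, sin θ = -12/13: (5, -1) → (1, -5); (4, -2) → (-4/13, -58/13); (-2, -5) → (-70/13, -1/13); (2, -3) → (-2, -3)
T4 rotate counter-clockwise with cos θ = 4/5, sin θ = 3/5: (1, -5) → (19/5, -17/5); (-4/13, -58/13) → (158/65, -244/65); (-70/13, -1/13) → (-277/65, -214/65); (-2, -3) → (1/5, -18/5)
T5 scale by (1/2, -2): (19/5, -17/5) → (19/10, 34/5); (158/65, -244/65) → (79/65, 488/65); (-277/65, -214/65) → (-277/130, 428/65); (1/5, -18/5) → (1/10, 36/5)

image vertices: (19/10, 34/5), (79/65, 488/65), (-277/130, 428/65), (1/10, 36/5)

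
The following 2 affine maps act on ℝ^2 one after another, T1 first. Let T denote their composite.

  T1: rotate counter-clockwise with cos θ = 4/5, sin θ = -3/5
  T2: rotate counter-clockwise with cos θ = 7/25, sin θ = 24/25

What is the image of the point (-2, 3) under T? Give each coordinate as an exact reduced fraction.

T(p) = (-17/5, 6/5)

T1 rotate counter-clockwise with cos θ = 4/5, sin θ = -3/5: (-2, 3) → (1/5, 18/5)
T2 rotate counter-clockwise with cos θ = 7/25, sin θ = 24/25: (1/5, 18/5) → (-17/5, 6/5)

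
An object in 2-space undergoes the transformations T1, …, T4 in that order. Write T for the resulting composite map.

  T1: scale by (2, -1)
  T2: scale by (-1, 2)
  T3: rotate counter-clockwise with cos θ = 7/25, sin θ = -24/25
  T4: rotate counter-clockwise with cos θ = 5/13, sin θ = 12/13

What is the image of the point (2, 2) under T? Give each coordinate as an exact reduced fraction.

T1 scale by (2, -1): (2, 2) → (4, -2)
T2 scale by (-1, 2): (4, -2) → (-4, -4)
T3 rotate counter-clockwise with cos θ = 7/25, sin θ = -24/25: (-4, -4) → (-124/25, 68/25)
T4 rotate counter-clockwise with cos θ = 5/13, sin θ = 12/13: (-124/25, 68/25) → (-1436/325, -1148/325)

T(p) = (-1436/325, -1148/325)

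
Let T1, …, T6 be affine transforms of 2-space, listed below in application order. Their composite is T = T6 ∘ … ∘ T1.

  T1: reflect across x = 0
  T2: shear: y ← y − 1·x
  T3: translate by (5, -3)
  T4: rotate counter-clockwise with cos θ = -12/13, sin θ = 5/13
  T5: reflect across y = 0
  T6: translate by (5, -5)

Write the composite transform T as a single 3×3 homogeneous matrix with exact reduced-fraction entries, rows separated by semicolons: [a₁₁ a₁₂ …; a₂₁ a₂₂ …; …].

T = [7/13 -5/13 20/13; 17/13 12/13 -126/13; 0 0 1]

T1 = [-1 0 0; 0 1 0; 0 0 1]
T2·T1 = [-1 0 0; 1 1 0; 0 0 1]
T3·…·T1 = [-1 0 5; 1 1 -3; 0 0 1]
T4·…·T1 = [7/13 -5/13 -45/13; -17/13 -12/13 61/13; 0 0 1]
T5·…·T1 = [7/13 -5/13 -45/13; 17/13 12/13 -61/13; 0 0 1]
T6·…·T1 = [7/13 -5/13 20/13; 17/13 12/13 -126/13; 0 0 1]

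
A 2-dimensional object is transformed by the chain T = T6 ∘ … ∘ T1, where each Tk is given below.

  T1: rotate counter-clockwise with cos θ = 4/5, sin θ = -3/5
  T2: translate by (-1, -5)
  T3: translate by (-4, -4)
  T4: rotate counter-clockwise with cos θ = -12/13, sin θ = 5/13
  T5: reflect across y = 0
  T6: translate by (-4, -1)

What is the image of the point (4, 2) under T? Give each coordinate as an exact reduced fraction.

T1 rotate counter-clockwise with cos θ = 4/5, sin θ = -3/5: (4, 2) → (22/5, -4/5)
T2 translate by (-1, -5): (22/5, -4/5) → (17/5, -29/5)
T3 translate by (-4, -4): (17/5, -29/5) → (-3/5, -49/5)
T4 rotate counter-clockwise with cos θ = -12/13, sin θ = 5/13: (-3/5, -49/5) → (281/65, 573/65)
T5 reflect across y = 0: (281/65, 573/65) → (281/65, -573/65)
T6 translate by (-4, -1): (281/65, -573/65) → (21/65, -638/65)

T(p) = (21/65, -638/65)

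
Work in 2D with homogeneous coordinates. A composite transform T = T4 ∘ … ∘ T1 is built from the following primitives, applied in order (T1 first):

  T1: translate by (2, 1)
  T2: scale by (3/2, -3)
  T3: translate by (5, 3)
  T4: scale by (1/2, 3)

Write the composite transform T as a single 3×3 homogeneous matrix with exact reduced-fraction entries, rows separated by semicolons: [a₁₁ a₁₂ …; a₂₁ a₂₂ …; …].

T = [3/4 0 4; 0 -9 0; 0 0 1]

T1 = [1 0 2; 0 1 1; 0 0 1]
T2·T1 = [3/2 0 3; 0 -3 -3; 0 0 1]
T3·…·T1 = [3/2 0 8; 0 -3 0; 0 0 1]
T4·…·T1 = [3/4 0 4; 0 -9 0; 0 0 1]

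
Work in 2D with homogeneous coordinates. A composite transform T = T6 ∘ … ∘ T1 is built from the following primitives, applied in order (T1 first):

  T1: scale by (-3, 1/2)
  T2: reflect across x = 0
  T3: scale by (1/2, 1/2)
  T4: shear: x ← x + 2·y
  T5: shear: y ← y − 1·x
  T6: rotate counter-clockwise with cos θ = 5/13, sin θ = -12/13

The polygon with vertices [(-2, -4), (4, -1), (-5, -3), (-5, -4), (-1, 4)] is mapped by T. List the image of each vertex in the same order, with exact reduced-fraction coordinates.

T1 scale by (-3, 1/2): (-2, -4) → (6, -2); (4, -1) → (-12, -1/2); (-5, -3) → (15, -3/2); (-5, -4) → (15, -2); (-1, 4) → (3, 2)
T2 reflect across x = 0: (6, -2) → (-6, -2); (-12, -1/2) → (12, -1/2); (15, -3/2) → (-15, -3/2); (15, -2) → (-15, -2); (3, 2) → (-3, 2)
T3 scale by (1/2, 1/2): (-6, -2) → (-3, -1); (12, -1/2) → (6, -1/4); (-15, -3/2) → (-15/2, -3/4); (-15, -2) → (-15/2, -1); (-3, 2) → (-3/2, 1)
T4 shear: x ← x + 2·y: (-3, -1) → (-5, -1); (6, -1/4) → (11/2, -1/4); (-15/2, -3/4) → (-9, -3/4); (-15/2, -1) → (-19/2, -1); (-3/2, 1) → (1/2, 1)
T5 shear: y ← y − 1·x: (-5, -1) → (-5, 4); (11/2, -1/4) → (11/2, -23/4); (-9, -3/4) → (-9, 33/4); (-19/2, -1) → (-19/2, 17/2); (1/2, 1) → (1/2, 1/2)
T6 rotate counter-clockwise with cos θ = 5/13, sin θ = -12/13: (-5, 4) → (23/13, 80/13); (11/2, -23/4) → (-83/26, -379/52); (-9, 33/4) → (54/13, 597/52); (-19/2, 17/2) → (109/26, 313/26); (1/2, 1/2) → (17/26, -7/26)

image vertices: (23/13, 80/13), (-83/26, -379/52), (54/13, 597/52), (109/26, 313/26), (17/26, -7/26)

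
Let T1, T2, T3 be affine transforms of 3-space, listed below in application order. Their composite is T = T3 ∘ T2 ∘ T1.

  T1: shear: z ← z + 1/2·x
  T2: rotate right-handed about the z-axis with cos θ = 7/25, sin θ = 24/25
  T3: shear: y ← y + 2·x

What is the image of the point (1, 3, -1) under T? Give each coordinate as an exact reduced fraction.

T(p) = (-13/5, -17/5, -1/2)

T1 shear: z ← z + 1/2·x: (1, 3, -1) → (1, 3, -1/2)
T2 rotate right-handed about the z-axis with cos θ = 7/25, sin θ = 24/25: (1, 3, -1/2) → (-13/5, 9/5, -1/2)
T3 shear: y ← y + 2·x: (-13/5, 9/5, -1/2) → (-13/5, -17/5, -1/2)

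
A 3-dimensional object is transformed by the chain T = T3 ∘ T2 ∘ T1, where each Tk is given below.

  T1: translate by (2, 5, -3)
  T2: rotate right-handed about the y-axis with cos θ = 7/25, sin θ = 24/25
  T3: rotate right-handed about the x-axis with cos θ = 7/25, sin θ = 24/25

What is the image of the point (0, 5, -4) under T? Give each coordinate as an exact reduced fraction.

T1 translate by (2, 5, -3): (0, 5, -4) → (2, 10, -7)
T2 rotate right-handed about the y-axis with cos θ = 7/25, sin θ = 24/25: (2, 10, -7) → (-154/25, 10, -97/25)
T3 rotate right-handed about the x-axis with cos θ = 7/25, sin θ = 24/25: (-154/25, 10, -97/25) → (-154/25, 4078/625, 5321/625)

T(p) = (-154/25, 4078/625, 5321/625)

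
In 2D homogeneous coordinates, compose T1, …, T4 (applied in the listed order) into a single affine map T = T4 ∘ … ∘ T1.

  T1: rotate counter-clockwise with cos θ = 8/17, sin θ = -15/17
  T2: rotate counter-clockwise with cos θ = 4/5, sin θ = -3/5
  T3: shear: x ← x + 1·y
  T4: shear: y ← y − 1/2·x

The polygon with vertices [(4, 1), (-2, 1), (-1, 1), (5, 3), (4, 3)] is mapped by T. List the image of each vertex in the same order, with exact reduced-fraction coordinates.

image vertices: (-317/85, -381/170), (53/17, 9/34), (168/85, -13/85), (-16/5, -19/5), (-35/17, -115/34)

T1 rotate counter-clockwise with cos θ = 8/17, sin θ = -15/17: (4, 1) → (47/17, -52/17); (-2, 1) → (-1/17, 38/17); (-1, 1) → (7/17, 23/17); (5, 3) → (5, -3); (4, 3) → (77/17, -36/17)
T2 rotate counter-clockwise with cos θ = 4/5, sin θ = -3/5: (47/17, -52/17) → (32/85, -349/85); (-1/17, 38/17) → (22/17, 31/17); (7/17, 23/17) → (97/85, 71/85); (5, -3) → (11/5, -27/5); (77/17, -36/17) → (40/17, -75/17)
T3 shear: x ← x + 1·y: (32/85, -349/85) → (-317/85, -349/85); (22/17, 31/17) → (53/17, 31/17); (97/85, 71/85) → (168/85, 71/85); (11/5, -27/5) → (-16/5, -27/5); (40/17, -75/17) → (-35/17, -75/17)
T4 shear: y ← y − 1/2·x: (-317/85, -349/85) → (-317/85, -381/170); (53/17, 31/17) → (53/17, 9/34); (168/85, 71/85) → (168/85, -13/85); (-16/5, -27/5) → (-16/5, -19/5); (-35/17, -75/17) → (-35/17, -115/34)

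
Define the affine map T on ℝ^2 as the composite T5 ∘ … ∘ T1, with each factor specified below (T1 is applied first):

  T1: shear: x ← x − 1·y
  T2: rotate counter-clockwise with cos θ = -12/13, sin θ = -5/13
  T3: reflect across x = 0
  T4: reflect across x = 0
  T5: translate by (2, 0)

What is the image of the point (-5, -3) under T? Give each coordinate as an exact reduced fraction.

T1 shear: x ← x − 1·y: (-5, -3) → (-2, -3)
T2 rotate counter-clockwise with cos θ = -12/13, sin θ = -5/13: (-2, -3) → (9/13, 46/13)
T3 reflect across x = 0: (9/13, 46/13) → (-9/13, 46/13)
T4 reflect across x = 0: (-9/13, 46/13) → (9/13, 46/13)
T5 translate by (2, 0): (9/13, 46/13) → (35/13, 46/13)

T(p) = (35/13, 46/13)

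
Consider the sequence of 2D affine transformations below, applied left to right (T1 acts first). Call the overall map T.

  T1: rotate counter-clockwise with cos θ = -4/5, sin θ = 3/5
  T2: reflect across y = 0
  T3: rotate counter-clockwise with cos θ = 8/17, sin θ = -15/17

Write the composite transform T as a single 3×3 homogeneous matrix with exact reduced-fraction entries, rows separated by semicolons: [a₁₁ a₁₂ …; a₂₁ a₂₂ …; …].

T = [-77/85 36/85 0; 36/85 77/85 0; 0 0 1]

T1 = [-4/5 -3/5 0; 3/5 -4/5 0; 0 0 1]
T2·T1 = [-4/5 -3/5 0; -3/5 4/5 0; 0 0 1]
T3·…·T1 = [-77/85 36/85 0; 36/85 77/85 0; 0 0 1]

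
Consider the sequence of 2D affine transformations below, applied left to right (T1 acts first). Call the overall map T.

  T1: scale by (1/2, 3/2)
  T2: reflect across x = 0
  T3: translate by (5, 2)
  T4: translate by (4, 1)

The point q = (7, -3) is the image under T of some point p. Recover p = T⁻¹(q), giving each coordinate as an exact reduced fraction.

p = (4, -4)

T1 = [1/2 0 0; 0 3/2 0; 0 0 1]
T2·T1 = [-1/2 0 0; 0 3/2 0; 0 0 1]
T3·…·T1 = [-1/2 0 5; 0 3/2 2; 0 0 1]
T4·…·T1 = [-1/2 0 9; 0 3/2 3; 0 0 1]
det M = -3/4; M⁻¹ = [-2 0 18; 0 2/3 -2; 0 0 1]
M⁻¹ · (7, -3)ᵀ = (4, -4)ᵀ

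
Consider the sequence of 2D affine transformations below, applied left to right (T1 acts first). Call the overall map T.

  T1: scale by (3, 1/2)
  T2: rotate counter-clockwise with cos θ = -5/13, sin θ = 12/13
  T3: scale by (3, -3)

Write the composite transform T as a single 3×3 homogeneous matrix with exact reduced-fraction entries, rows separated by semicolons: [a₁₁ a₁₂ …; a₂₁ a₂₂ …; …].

T = [-45/13 -18/13 0; -108/13 15/26 0; 0 0 1]

T1 = [3 0 0; 0 1/2 0; 0 0 1]
T2·T1 = [-15/13 -6/13 0; 36/13 -5/26 0; 0 0 1]
T3·…·T1 = [-45/13 -18/13 0; -108/13 15/26 0; 0 0 1]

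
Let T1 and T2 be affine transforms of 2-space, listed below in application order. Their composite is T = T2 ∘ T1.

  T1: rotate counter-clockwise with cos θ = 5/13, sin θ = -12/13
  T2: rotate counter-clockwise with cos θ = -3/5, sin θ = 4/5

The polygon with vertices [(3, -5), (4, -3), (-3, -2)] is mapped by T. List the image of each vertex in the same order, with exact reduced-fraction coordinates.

image vertices: (379/65, 3/65), (60/13, 25/13), (1/5, -18/5)

T1 rotate counter-clockwise with cos θ = 5/13, sin θ = -12/13: (3, -5) → (-45/13, -61/13); (4, -3) → (-16/13, -63/13); (-3, -2) → (-3, 2)
T2 rotate counter-clockwise with cos θ = -3/5, sin θ = 4/5: (-45/13, -61/13) → (379/65, 3/65); (-16/13, -63/13) → (60/13, 25/13); (-3, 2) → (1/5, -18/5)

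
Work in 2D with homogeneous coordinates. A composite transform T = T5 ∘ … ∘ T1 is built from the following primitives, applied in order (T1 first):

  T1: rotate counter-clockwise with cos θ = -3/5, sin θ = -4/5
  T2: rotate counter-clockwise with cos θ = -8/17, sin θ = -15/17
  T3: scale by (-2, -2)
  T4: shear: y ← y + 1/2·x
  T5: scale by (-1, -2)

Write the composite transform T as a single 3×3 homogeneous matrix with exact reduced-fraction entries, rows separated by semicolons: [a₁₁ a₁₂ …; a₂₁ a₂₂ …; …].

T = [-72/85 -154/85 0; 236/85 -298/85 0; 0 0 1]

T1 = [-3/5 4/5 0; -4/5 -3/5 0; 0 0 1]
T2·T1 = [-36/85 -77/85 0; 77/85 -36/85 0; 0 0 1]
T3·…·T1 = [72/85 154/85 0; -154/85 72/85 0; 0 0 1]
T4·…·T1 = [72/85 154/85 0; -118/85 149/85 0; 0 0 1]
T5·…·T1 = [-72/85 -154/85 0; 236/85 -298/85 0; 0 0 1]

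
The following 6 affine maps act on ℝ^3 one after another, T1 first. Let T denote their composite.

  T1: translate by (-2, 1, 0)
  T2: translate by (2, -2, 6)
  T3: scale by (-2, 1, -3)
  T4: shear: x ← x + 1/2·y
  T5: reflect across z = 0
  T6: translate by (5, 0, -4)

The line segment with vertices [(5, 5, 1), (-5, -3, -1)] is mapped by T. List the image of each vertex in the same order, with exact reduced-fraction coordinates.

T1 translate by (-2, 1, 0): (5, 5, 1) → (3, 6, 1); (-5, -3, -1) → (-7, -2, -1)
T2 translate by (2, -2, 6): (3, 6, 1) → (5, 4, 7); (-7, -2, -1) → (-5, -4, 5)
T3 scale by (-2, 1, -3): (5, 4, 7) → (-10, 4, -21); (-5, -4, 5) → (10, -4, -15)
T4 shear: x ← x + 1/2·y: (-10, 4, -21) → (-8, 4, -21); (10, -4, -15) → (8, -4, -15)
T5 reflect across z = 0: (-8, 4, -21) → (-8, 4, 21); (8, -4, -15) → (8, -4, 15)
T6 translate by (5, 0, -4): (-8, 4, 21) → (-3, 4, 17); (8, -4, 15) → (13, -4, 11)

image vertices: (-3, 4, 17), (13, -4, 11)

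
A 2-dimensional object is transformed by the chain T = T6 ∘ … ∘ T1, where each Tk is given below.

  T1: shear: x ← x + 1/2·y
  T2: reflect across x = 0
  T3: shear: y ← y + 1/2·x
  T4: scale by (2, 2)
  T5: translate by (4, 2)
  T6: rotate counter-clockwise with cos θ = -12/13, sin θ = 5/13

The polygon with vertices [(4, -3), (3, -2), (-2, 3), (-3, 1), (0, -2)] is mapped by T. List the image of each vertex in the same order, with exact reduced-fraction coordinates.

T1 shear: x ← x + 1/2·y: (4, -3) → (5/2, -3); (3, -2) → (2, -2); (-2, 3) → (-1/2, 3); (-3, 1) → (-5/2, 1); (0, -2) → (-1, -2)
T2 reflect across x = 0: (5/2, -3) → (-5/2, -3); (2, -2) → (-2, -2); (-1/2, 3) → (1/2, 3); (-5/2, 1) → (5/2, 1); (-1, -2) → (1, -2)
T3 shear: y ← y + 1/2·x: (-5/2, -3) → (-5/2, -17/4); (-2, -2) → (-2, -3); (1/2, 3) → (1/2, 13/4); (5/2, 1) → (5/2, 9/4); (1, -2) → (1, -3/2)
T4 scale by (2, 2): (-5/2, -17/4) → (-5, -17/2); (-2, -3) → (-4, -6); (1/2, 13/4) → (1, 13/2); (5/2, 9/4) → (5, 9/2); (1, -3/2) → (2, -3)
T5 translate by (4, 2): (-5, -17/2) → (-1, -13/2); (-4, -6) → (0, -4); (1, 13/2) → (5, 17/2); (5, 9/2) → (9, 13/2); (2, -3) → (6, -1)
T6 rotate counter-clockwise with cos θ = -12/13, sin θ = 5/13: (-1, -13/2) → (89/26, 73/13); (0, -4) → (20/13, 48/13); (5, 17/2) → (-205/26, -77/13); (9, 13/2) → (-281/26, -33/13); (6, -1) → (-67/13, 42/13)

image vertices: (89/26, 73/13), (20/13, 48/13), (-205/26, -77/13), (-281/26, -33/13), (-67/13, 42/13)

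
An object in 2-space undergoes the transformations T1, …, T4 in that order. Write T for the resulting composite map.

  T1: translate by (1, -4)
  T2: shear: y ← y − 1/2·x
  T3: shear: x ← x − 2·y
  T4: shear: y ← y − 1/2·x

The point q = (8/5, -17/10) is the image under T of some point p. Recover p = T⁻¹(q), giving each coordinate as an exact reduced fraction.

T1 = [1 0 1; 0 1 -4; 0 0 1]
T2·T1 = [1 0 1; -1/2 1 -9/2; 0 0 1]
T3·…·T1 = [2 -2 10; -1/2 1 -9/2; 0 0 1]
T4·…·T1 = [2 -2 10; -3/2 2 -19/2; 0 0 1]
det M = 1; M⁻¹ = [2 2 -1; 3/2 2 4; 0 0 1]
M⁻¹ · (8/5, -17/10)ᵀ = (-6/5, 3)ᵀ

p = (-6/5, 3)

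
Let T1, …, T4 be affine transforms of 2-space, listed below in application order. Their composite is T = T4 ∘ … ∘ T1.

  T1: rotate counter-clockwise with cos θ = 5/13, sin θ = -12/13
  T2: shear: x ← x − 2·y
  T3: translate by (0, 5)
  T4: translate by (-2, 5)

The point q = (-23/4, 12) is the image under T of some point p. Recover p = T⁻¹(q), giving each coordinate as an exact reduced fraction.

p = (-7/4, 1)

T1 = [5/13 12/13 0; -12/13 5/13 0; 0 0 1]
T2·T1 = [29/13 2/13 0; -12/13 5/13 0; 0 0 1]
T3·…·T1 = [29/13 2/13 0; -12/13 5/13 5; 0 0 1]
T4·…·T1 = [29/13 2/13 -2; -12/13 5/13 10; 0 0 1]
det M = 1; M⁻¹ = [5/13 -2/13 30/13; 12/13 29/13 -266/13; 0 0 1]
M⁻¹ · (-23/4, 12)ᵀ = (-7/4, 1)ᵀ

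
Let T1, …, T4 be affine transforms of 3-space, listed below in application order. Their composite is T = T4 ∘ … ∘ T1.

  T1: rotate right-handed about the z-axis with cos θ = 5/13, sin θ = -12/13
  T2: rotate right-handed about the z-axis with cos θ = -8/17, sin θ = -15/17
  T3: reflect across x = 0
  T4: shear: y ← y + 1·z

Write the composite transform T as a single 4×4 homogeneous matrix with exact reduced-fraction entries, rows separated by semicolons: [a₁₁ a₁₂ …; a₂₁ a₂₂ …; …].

T = [220/221 21/221 0 0; 21/221 -220/221 1 0; 0 0 1 0; 0 0 0 1]

T1 = [5/13 12/13 0 0; -12/13 5/13 0 0; 0 0 1 0; 0 0 0 1]
T2·T1 = [-220/221 -21/221 0 0; 21/221 -220/221 0 0; 0 0 1 0; 0 0 0 1]
T3·…·T1 = [220/221 21/221 0 0; 21/221 -220/221 0 0; 0 0 1 0; 0 0 0 1]
T4·…·T1 = [220/221 21/221 0 0; 21/221 -220/221 1 0; 0 0 1 0; 0 0 0 1]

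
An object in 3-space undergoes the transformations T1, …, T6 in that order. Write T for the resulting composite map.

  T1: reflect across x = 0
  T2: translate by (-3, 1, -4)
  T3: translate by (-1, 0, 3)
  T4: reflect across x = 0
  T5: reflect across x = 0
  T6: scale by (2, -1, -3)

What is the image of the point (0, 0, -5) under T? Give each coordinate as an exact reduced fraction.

T(p) = (-8, -1, 18)

T1 reflect across x = 0: (0, 0, -5) → (0, 0, -5)
T2 translate by (-3, 1, -4): (0, 0, -5) → (-3, 1, -9)
T3 translate by (-1, 0, 3): (-3, 1, -9) → (-4, 1, -6)
T4 reflect across x = 0: (-4, 1, -6) → (4, 1, -6)
T5 reflect across x = 0: (4, 1, -6) → (-4, 1, -6)
T6 scale by (2, -1, -3): (-4, 1, -6) → (-8, -1, 18)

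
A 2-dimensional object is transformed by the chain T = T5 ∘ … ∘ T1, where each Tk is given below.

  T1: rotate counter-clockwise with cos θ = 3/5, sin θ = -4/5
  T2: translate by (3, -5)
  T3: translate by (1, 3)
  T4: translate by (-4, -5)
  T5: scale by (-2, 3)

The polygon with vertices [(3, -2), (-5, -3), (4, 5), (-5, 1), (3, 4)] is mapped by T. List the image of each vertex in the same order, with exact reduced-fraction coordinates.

T1 rotate counter-clockwise with cos θ = 3/5, sin θ = -4/5: (3, -2) → (1/5, -18/5); (-5, -3) → (-27/5, 11/5); (4, 5) → (32/5, -1/5); (-5, 1) → (-11/5, 23/5); (3, 4) → (5, 0)
T2 translate by (3, -5): (1/5, -18/5) → (16/5, -43/5); (-27/5, 11/5) → (-12/5, -14/5); (32/5, -1/5) → (47/5, -26/5); (-11/5, 23/5) → (4/5, -2/5); (5, 0) → (8, -5)
T3 translate by (1, 3): (16/5, -43/5) → (21/5, -28/5); (-12/5, -14/5) → (-7/5, 1/5); (47/5, -26/5) → (52/5, -11/5); (4/5, -2/5) → (9/5, 13/5); (8, -5) → (9, -2)
T4 translate by (-4, -5): (21/5, -28/5) → (1/5, -53/5); (-7/5, 1/5) → (-27/5, -24/5); (52/5, -11/5) → (32/5, -36/5); (9/5, 13/5) → (-11/5, -12/5); (9, -2) → (5, -7)
T5 scale by (-2, 3): (1/5, -53/5) → (-2/5, -159/5); (-27/5, -24/5) → (54/5, -72/5); (32/5, -36/5) → (-64/5, -108/5); (-11/5, -12/5) → (22/5, -36/5); (5, -7) → (-10, -21)

image vertices: (-2/5, -159/5), (54/5, -72/5), (-64/5, -108/5), (22/5, -36/5), (-10, -21)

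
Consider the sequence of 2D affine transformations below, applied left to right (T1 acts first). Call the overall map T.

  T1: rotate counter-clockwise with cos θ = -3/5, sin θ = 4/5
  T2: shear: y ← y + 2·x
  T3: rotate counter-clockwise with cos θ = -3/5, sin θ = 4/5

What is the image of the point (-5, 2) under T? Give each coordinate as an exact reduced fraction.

T(p) = (27/25, 64/25)

T1 rotate counter-clockwise with cos θ = -3/5, sin θ = 4/5: (-5, 2) → (7/5, -26/5)
T2 shear: y ← y + 2·x: (7/5, -26/5) → (7/5, -12/5)
T3 rotate counter-clockwise with cos θ = -3/5, sin θ = 4/5: (7/5, -12/5) → (27/25, 64/25)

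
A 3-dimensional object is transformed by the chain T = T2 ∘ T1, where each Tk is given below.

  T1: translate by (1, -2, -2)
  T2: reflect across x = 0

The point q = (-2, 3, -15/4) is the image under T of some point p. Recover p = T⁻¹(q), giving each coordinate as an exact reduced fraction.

p = (1, 5, -7/4)

T1 = [1 0 0 1; 0 1 0 -2; 0 0 1 -2; 0 0 0 1]
T2·T1 = [-1 0 0 -1; 0 1 0 -2; 0 0 1 -2; 0 0 0 1]
det M = -1; M⁻¹ = [-1 0 0 -1; 0 1 0 2; 0 0 1 2; 0 0 0 1]
M⁻¹ · (-2, 3, -15/4)ᵀ = (1, 5, -7/4)ᵀ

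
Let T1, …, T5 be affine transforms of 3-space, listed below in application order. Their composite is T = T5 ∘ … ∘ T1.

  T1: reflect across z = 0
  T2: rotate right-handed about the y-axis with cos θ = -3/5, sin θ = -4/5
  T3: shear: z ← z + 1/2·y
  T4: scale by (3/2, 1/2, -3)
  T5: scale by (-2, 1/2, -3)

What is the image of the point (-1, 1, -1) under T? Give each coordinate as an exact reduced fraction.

T1 reflect across z = 0: (-1, 1, -1) → (-1, 1, 1)
T2 rotate right-handed about the y-axis with cos θ = -3/5, sin θ = -4/5: (-1, 1, 1) → (-1/5, 1, -7/5)
T3 shear: z ← z + 1/2·y: (-1/5, 1, -7/5) → (-1/5, 1, -9/10)
T4 scale by (3/2, 1/2, -3): (-1/5, 1, -9/10) → (-3/10, 1/2, 27/10)
T5 scale by (-2, 1/2, -3): (-3/10, 1/2, 27/10) → (3/5, 1/4, -81/10)

T(p) = (3/5, 1/4, -81/10)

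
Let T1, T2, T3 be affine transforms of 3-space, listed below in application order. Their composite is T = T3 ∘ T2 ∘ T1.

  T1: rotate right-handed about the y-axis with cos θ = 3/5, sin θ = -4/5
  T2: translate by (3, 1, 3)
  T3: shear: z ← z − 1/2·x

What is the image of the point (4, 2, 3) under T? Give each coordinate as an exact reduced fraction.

T(p) = (3, 3, 13/2)

T1 rotate right-handed about the y-axis with cos θ = 3/5, sin θ = -4/5: (4, 2, 3) → (0, 2, 5)
T2 translate by (3, 1, 3): (0, 2, 5) → (3, 3, 8)
T3 shear: z ← z − 1/2·x: (3, 3, 8) → (3, 3, 13/2)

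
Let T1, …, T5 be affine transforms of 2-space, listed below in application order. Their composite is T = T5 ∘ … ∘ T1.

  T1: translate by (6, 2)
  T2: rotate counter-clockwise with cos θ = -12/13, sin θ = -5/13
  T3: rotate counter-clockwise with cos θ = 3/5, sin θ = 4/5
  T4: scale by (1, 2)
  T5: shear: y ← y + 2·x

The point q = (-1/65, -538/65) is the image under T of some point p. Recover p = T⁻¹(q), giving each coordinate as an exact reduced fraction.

p = (-2, -1)

T1 = [1 0 6; 0 1 2; 0 0 1]
T2·T1 = [-12/13 5/13 -62/13; -5/13 -12/13 -54/13; 0 0 1]
T3·…·T1 = [-16/65 63/65 6/13; -63/65 -16/65 -82/13; 0 0 1]
T4·…·T1 = [-16/65 63/65 6/13; -126/65 -32/65 -164/13; 0 0 1]
T5·…·T1 = [-16/65 63/65 6/13; -158/65 94/65 -152/13; 0 0 1]
det M = 2; M⁻¹ = [47/65 -63/130 -6; 79/65 -8/65 -2; 0 0 1]
M⁻¹ · (-1/65, -538/65)ᵀ = (-2, -1)ᵀ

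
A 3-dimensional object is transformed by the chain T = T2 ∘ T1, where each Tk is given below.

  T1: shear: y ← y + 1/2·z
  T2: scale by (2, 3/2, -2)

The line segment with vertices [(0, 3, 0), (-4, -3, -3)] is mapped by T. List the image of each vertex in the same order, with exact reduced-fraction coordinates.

T1 shear: y ← y + 1/2·z: (0, 3, 0) → (0, 3, 0); (-4, -3, -3) → (-4, -9/2, -3)
T2 scale by (2, 3/2, -2): (0, 3, 0) → (0, 9/2, 0); (-4, -9/2, -3) → (-8, -27/4, 6)

image vertices: (0, 9/2, 0), (-8, -27/4, 6)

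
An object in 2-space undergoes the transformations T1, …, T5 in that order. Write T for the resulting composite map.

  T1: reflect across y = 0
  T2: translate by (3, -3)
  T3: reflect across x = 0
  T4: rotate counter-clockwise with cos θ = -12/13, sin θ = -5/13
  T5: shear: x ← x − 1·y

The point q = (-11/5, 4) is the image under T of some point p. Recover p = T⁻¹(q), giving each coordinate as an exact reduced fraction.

T1 = [1 0 0; 0 -1 0; 0 0 1]
T2·T1 = [1 0 3; 0 -1 -3; 0 0 1]
T3·…·T1 = [-1 0 -3; 0 -1 -3; 0 0 1]
T4·…·T1 = [12/13 -5/13 21/13; 5/13 12/13 51/13; 0 0 1]
T5·…·T1 = [7/13 -17/13 -30/13; 5/13 12/13 51/13; 0 0 1]
det M = 1; M⁻¹ = [12/13 17/13 -3; -5/13 7/13 -3; 0 0 1]
M⁻¹ · (-11/5, 4)ᵀ = (1/5, 0)ᵀ

p = (1/5, 0)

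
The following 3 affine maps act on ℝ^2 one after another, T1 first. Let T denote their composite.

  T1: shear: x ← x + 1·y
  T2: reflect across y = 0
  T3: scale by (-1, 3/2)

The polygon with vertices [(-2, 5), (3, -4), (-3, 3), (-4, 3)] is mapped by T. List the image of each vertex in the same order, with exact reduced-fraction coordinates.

image vertices: (-3, -15/2), (1, 6), (0, -9/2), (1, -9/2)

T1 shear: x ← x + 1·y: (-2, 5) → (3, 5); (3, -4) → (-1, -4); (-3, 3) → (0, 3); (-4, 3) → (-1, 3)
T2 reflect across y = 0: (3, 5) → (3, -5); (-1, -4) → (-1, 4); (0, 3) → (0, -3); (-1, 3) → (-1, -3)
T3 scale by (-1, 3/2): (3, -5) → (-3, -15/2); (-1, 4) → (1, 6); (0, -3) → (0, -9/2); (-1, -3) → (1, -9/2)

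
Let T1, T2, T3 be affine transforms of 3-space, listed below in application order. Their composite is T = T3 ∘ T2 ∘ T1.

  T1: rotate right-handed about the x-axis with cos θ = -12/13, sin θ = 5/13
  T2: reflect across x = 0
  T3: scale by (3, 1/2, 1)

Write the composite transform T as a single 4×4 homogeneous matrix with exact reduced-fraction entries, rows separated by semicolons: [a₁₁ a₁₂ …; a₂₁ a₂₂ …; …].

T = [-3 0 0 0; 0 -6/13 -5/26 0; 0 5/13 -12/13 0; 0 0 0 1]

T1 = [1 0 0 0; 0 -12/13 -5/13 0; 0 5/13 -12/13 0; 0 0 0 1]
T2·T1 = [-1 0 0 0; 0 -12/13 -5/13 0; 0 5/13 -12/13 0; 0 0 0 1]
T3·…·T1 = [-3 0 0 0; 0 -6/13 -5/26 0; 0 5/13 -12/13 0; 0 0 0 1]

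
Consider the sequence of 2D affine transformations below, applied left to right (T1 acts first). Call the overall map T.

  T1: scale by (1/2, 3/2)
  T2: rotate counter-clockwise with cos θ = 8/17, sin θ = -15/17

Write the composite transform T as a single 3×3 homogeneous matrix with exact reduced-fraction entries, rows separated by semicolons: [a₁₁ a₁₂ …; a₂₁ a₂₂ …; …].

T = [4/17 45/34 0; -15/34 12/17 0; 0 0 1]

T1 = [1/2 0 0; 0 3/2 0; 0 0 1]
T2·T1 = [4/17 45/34 0; -15/34 12/17 0; 0 0 1]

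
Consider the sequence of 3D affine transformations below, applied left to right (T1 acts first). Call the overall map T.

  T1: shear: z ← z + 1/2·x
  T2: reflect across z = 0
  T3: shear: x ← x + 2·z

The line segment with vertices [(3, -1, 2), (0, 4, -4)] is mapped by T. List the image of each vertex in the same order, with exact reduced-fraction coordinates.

image vertices: (-4, -1, -7/2), (8, 4, 4)

T1 shear: z ← z + 1/2·x: (3, -1, 2) → (3, -1, 7/2); (0, 4, -4) → (0, 4, -4)
T2 reflect across z = 0: (3, -1, 7/2) → (3, -1, -7/2); (0, 4, -4) → (0, 4, 4)
T3 shear: x ← x + 2·z: (3, -1, -7/2) → (-4, -1, -7/2); (0, 4, 4) → (8, 4, 4)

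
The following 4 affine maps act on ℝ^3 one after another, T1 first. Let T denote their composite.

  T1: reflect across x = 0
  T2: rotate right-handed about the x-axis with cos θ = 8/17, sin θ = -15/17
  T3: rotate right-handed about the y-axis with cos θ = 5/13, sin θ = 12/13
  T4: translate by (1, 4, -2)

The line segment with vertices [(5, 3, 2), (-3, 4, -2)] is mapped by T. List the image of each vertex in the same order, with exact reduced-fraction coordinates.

T1 reflect across x = 0: (5, 3, 2) → (-5, 3, 2); (-3, 4, -2) → (3, 4, -2)
T2 rotate right-handed about the x-axis with cos θ = 8/17, sin θ = -15/17: (-5, 3, 2) → (-5, 54/17, -29/17); (3, 4, -2) → (3, 2/17, -76/17)
T3 rotate right-handed about the y-axis with cos θ = 5/13, sin θ = 12/13: (-5, 54/17, -29/17) → (-773/221, 54/17, 875/221); (3, 2/17, -76/17) → (-657/221, 2/17, -992/221)
T4 translate by (1, 4, -2): (-773/221, 54/17, 875/221) → (-552/221, 122/17, 433/221); (-657/221, 2/17, -992/221) → (-436/221, 70/17, -1434/221)

image vertices: (-552/221, 122/17, 433/221), (-436/221, 70/17, -1434/221)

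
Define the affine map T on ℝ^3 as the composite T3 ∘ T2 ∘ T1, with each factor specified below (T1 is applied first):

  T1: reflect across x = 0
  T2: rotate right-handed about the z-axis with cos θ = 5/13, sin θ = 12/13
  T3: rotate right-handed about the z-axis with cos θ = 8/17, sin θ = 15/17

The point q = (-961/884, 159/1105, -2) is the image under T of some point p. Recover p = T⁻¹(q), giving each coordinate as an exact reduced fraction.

T1 = [-1 0 0 0; 0 1 0 0; 0 0 1 0; 0 0 0 1]
T2·T1 = [-5/13 -12/13 0 0; -12/13 5/13 0 0; 0 0 1 0; 0 0 0 1]
T3·…·T1 = [140/221 -171/221 0 0; -171/221 -140/221 0 0; 0 0 1 0; 0 0 0 1]
det M = -1; M⁻¹ = [140/221 -171/221 0 0; -171/221 -140/221 0 0; 0 0 1 0; 0 0 0 1]
M⁻¹ · (-961/884, 159/1105, -2)ᵀ = (-4/5, 3/4, -2)ᵀ

p = (-4/5, 3/4, -2)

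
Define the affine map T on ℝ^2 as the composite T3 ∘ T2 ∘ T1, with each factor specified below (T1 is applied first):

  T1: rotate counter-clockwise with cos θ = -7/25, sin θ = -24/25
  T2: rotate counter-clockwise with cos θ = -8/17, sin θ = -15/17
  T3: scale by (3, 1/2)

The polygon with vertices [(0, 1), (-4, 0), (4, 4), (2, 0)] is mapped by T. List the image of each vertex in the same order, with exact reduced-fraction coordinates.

T1 rotate counter-clockwise with cos θ = -7/25, sin θ = -24/25: (0, 1) → (24/25, -7/25); (-4, 0) → (28/25, 96/25); (4, 4) → (68/25, -124/25); (2, 0) → (-14/25, -48/25)
T2 rotate counter-clockwise with cos θ = -8/17, sin θ = -15/17: (24/25, -7/25) → (-297/425, -304/425); (28/25, 96/25) → (1216/425, -1188/425); (68/25, -124/25) → (-2404/425, -28/425); (-14/25, -48/25) → (-608/425, 594/425)
T3 scale by (3, 1/2): (-297/425, -304/425) → (-891/425, -152/425); (1216/425, -1188/425) → (3648/425, -594/425); (-2404/425, -28/425) → (-7212/425, -14/425); (-608/425, 594/425) → (-1824/425, 297/425)

image vertices: (-891/425, -152/425), (3648/425, -594/425), (-7212/425, -14/425), (-1824/425, 297/425)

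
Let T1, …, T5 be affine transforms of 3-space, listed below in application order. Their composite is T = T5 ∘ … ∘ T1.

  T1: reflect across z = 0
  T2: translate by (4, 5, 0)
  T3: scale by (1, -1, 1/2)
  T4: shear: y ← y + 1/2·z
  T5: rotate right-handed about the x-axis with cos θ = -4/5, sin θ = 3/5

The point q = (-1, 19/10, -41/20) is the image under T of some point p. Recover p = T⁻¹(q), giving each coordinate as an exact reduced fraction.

T1 = [1 0 0 0; 0 1 0 0; 0 0 -1 0; 0 0 0 1]
T2·T1 = [1 0 0 4; 0 1 0 5; 0 0 -1 0; 0 0 0 1]
T3·…·T1 = [1 0 0 4; 0 -1 0 -5; 0 0 -1/2 0; 0 0 0 1]
T4·…·T1 = [1 0 0 4; 0 -1 -1/4 -5; 0 0 -1/2 0; 0 0 0 1]
T5·…·T1 = [1 0 0 4; 0 4/5 1/2 4; 0 -3/5 1/4 -3; 0 0 0 1]
det M = 1/2; M⁻¹ = [1 0 0 -4; 0 1/2 -1 -5; 0 6/5 8/5 0; 0 0 0 1]
M⁻¹ · (-1, 19/10, -41/20)ᵀ = (-5, -2, -1)ᵀ

p = (-5, -2, -1)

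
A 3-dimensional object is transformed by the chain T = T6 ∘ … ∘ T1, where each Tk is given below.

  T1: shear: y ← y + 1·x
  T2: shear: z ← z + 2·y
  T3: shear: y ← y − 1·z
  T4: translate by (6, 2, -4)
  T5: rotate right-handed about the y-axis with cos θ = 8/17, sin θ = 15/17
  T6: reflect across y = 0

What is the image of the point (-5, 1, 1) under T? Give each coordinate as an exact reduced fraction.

T(p) = (-157/17, -5, -103/17)

T1 shear: y ← y + 1·x: (-5, 1, 1) → (-5, -4, 1)
T2 shear: z ← z + 2·y: (-5, -4, 1) → (-5, -4, -7)
T3 shear: y ← y − 1·z: (-5, -4, -7) → (-5, 3, -7)
T4 translate by (6, 2, -4): (-5, 3, -7) → (1, 5, -11)
T5 rotate right-handed about the y-axis with cos θ = 8/17, sin θ = 15/17: (1, 5, -11) → (-157/17, 5, -103/17)
T6 reflect across y = 0: (-157/17, 5, -103/17) → (-157/17, -5, -103/17)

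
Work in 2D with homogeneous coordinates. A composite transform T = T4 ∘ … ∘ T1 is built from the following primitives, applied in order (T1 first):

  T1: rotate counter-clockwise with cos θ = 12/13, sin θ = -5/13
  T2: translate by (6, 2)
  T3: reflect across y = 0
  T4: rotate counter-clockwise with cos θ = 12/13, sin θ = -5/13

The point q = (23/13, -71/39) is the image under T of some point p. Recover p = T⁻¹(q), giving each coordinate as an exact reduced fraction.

p = (-3, -7/3)

T1 = [12/13 5/13 0; -5/13 12/13 0; 0 0 1]
T2·T1 = [12/13 5/13 6; -5/13 12/13 2; 0 0 1]
T3·…·T1 = [12/13 5/13 6; 5/13 -12/13 -2; 0 0 1]
T4·…·T1 = [1 0 62/13; 0 -1 -54/13; 0 0 1]
det M = -1; M⁻¹ = [1 0 -62/13; 0 -1 -54/13; 0 0 1]
M⁻¹ · (23/13, -71/39)ᵀ = (-3, -7/3)ᵀ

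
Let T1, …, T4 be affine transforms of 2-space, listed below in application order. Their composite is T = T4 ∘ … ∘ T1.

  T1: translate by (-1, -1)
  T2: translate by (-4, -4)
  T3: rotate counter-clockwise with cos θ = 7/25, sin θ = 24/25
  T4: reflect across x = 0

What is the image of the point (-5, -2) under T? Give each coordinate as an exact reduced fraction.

T1 translate by (-1, -1): (-5, -2) → (-6, -3)
T2 translate by (-4, -4): (-6, -3) → (-10, -7)
T3 rotate counter-clockwise with cos θ = 7/25, sin θ = 24/25: (-10, -7) → (98/25, -289/25)
T4 reflect across x = 0: (98/25, -289/25) → (-98/25, -289/25)

T(p) = (-98/25, -289/25)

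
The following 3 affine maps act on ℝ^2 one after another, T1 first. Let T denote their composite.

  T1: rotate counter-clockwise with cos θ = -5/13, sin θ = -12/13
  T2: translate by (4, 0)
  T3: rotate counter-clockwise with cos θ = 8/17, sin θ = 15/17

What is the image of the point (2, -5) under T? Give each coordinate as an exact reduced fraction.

T1 rotate counter-clockwise with cos θ = -5/13, sin θ = -12/13: (2, -5) → (-70/13, 1/13)
T2 translate by (4, 0): (-70/13, 1/13) → (-18/13, 1/13)
T3 rotate counter-clockwise with cos θ = 8/17, sin θ = 15/17: (-18/13, 1/13) → (-159/221, -262/221)

T(p) = (-159/221, -262/221)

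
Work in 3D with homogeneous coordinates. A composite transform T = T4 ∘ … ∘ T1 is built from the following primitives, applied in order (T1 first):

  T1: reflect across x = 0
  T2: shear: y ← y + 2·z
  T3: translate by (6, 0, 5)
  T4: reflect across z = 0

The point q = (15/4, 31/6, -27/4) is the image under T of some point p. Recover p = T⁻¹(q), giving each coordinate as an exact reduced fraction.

p = (9/4, 5/3, 7/4)

T1 = [-1 0 0 0; 0 1 0 0; 0 0 1 0; 0 0 0 1]
T2·T1 = [-1 0 0 0; 0 1 2 0; 0 0 1 0; 0 0 0 1]
T3·…·T1 = [-1 0 0 6; 0 1 2 0; 0 0 1 5; 0 0 0 1]
T4·…·T1 = [-1 0 0 6; 0 1 2 0; 0 0 -1 -5; 0 0 0 1]
det M = 1; M⁻¹ = [-1 0 0 6; 0 1 2 10; 0 0 -1 -5; 0 0 0 1]
M⁻¹ · (15/4, 31/6, -27/4)ᵀ = (9/4, 5/3, 7/4)ᵀ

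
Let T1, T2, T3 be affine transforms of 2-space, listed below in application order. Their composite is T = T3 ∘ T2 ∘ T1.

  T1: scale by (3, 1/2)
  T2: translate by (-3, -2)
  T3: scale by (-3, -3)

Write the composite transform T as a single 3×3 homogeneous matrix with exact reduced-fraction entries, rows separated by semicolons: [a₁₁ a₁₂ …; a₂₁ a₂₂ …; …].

T1 = [3 0 0; 0 1/2 0; 0 0 1]
T2·T1 = [3 0 -3; 0 1/2 -2; 0 0 1]
T3·…·T1 = [-9 0 9; 0 -3/2 6; 0 0 1]

T = [-9 0 9; 0 -3/2 6; 0 0 1]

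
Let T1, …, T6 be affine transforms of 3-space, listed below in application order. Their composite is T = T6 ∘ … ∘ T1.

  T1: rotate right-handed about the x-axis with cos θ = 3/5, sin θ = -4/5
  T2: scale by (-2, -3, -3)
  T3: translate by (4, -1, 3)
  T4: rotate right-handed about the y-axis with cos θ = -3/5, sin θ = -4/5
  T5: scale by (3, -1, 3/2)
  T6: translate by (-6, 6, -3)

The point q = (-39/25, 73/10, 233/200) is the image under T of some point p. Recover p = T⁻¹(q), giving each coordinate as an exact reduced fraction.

p = (4/3, -3/2, 5/4)

T1 = [1 0 0 0; 0 3/5 4/5 0; 0 -4/5 3/5 0; 0 0 0 1]
T2·T1 = [-2 0 0 0; 0 -9/5 -12/5 0; 0 12/5 -9/5 0; 0 0 0 1]
T3·…·T1 = [-2 0 0 4; 0 -9/5 -12/5 -1; 0 12/5 -9/5 3; 0 0 0 1]
T4·…·T1 = [6/5 -48/25 36/25 -24/5; 0 -9/5 -12/5 -1; -8/5 -36/25 27/25 7/5; 0 0 0 1]
T5·…·T1 = [18/5 -144/25 108/25 -72/5; 0 9/5 12/5 1; -12/5 -54/25 81/50 21/10; 0 0 0 1]
T6·…·T1 = [18/5 -144/25 108/25 -102/5; 0 9/5 12/5 7; -12/5 -54/25 81/50 -9/10; 0 0 0 1]
det M = 81; M⁻¹ = [1/10 0 -4/15 9/5; -16/225 1/5 -8/75 -221/75; 4/75 4/15 2/25 -53/75; 0 0 0 1]
M⁻¹ · (-39/25, 73/10, 233/200)ᵀ = (4/3, -3/2, 5/4)ᵀ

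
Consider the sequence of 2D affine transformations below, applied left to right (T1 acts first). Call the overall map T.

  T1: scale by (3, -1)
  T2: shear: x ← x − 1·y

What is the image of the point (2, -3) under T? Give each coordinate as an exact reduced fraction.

T(p) = (3, 3)

T1 scale by (3, -1): (2, -3) → (6, 3)
T2 shear: x ← x − 1·y: (6, 3) → (3, 3)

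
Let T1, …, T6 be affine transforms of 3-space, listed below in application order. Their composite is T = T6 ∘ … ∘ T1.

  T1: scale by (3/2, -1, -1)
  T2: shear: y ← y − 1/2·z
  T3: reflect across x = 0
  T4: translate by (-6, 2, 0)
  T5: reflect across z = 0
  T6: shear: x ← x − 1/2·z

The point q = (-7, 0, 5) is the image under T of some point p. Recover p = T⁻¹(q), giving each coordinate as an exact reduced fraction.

T1 = [3/2 0 0 0; 0 -1 0 0; 0 0 -1 0; 0 0 0 1]
T2·T1 = [3/2 0 0 0; 0 -1 1/2 0; 0 0 -1 0; 0 0 0 1]
T3·…·T1 = [-3/2 0 0 0; 0 -1 1/2 0; 0 0 -1 0; 0 0 0 1]
T4·…·T1 = [-3/2 0 0 -6; 0 -1 1/2 2; 0 0 -1 0; 0 0 0 1]
T5·…·T1 = [-3/2 0 0 -6; 0 -1 1/2 2; 0 0 1 0; 0 0 0 1]
T6·…·T1 = [-3/2 0 -1/2 -6; 0 -1 1/2 2; 0 0 1 0; 0 0 0 1]
det M = 3/2; M⁻¹ = [-2/3 0 -1/3 -4; 0 -1 1/2 2; 0 0 1 0; 0 0 0 1]
M⁻¹ · (-7, 0, 5)ᵀ = (-1, 9/2, 5)ᵀ

p = (-1, 9/2, 5)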